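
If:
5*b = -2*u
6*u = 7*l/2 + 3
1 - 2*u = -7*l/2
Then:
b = -1/5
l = 0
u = 1/2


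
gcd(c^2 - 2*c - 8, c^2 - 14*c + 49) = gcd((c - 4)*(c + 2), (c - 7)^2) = 1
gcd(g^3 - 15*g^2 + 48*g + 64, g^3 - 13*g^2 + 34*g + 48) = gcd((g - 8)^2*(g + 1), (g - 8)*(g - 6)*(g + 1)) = g^2 - 7*g - 8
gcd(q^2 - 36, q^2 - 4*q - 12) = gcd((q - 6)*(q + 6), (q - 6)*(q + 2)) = q - 6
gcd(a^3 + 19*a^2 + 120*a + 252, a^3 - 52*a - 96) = a + 6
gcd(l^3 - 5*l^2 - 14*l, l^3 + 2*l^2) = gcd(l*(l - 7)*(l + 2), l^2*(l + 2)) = l^2 + 2*l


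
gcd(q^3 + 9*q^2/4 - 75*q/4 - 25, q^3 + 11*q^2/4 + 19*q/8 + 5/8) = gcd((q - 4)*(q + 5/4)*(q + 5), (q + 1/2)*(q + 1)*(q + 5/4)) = q + 5/4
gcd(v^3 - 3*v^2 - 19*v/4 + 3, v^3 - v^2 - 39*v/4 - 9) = v^2 - 5*v/2 - 6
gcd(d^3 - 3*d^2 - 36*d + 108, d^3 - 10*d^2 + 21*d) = d - 3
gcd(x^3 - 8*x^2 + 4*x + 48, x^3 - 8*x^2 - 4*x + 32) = x + 2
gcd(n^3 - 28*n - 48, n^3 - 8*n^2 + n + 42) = n + 2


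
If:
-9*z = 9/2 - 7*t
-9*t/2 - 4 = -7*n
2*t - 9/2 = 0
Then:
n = 113/56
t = 9/4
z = 5/4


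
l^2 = l^2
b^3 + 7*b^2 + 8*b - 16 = (b - 1)*(b + 4)^2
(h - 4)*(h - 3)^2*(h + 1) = h^4 - 9*h^3 + 23*h^2 - 3*h - 36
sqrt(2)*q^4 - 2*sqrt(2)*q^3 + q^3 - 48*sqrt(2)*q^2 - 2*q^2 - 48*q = q*(q - 8)*(q + 6)*(sqrt(2)*q + 1)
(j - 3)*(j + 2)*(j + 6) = j^3 + 5*j^2 - 12*j - 36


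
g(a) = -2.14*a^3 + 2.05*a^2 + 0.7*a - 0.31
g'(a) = -6.42*a^2 + 4.1*a + 0.7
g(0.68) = 0.44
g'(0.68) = 0.52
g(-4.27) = 200.69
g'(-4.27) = -133.86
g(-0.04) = -0.33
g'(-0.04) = 0.53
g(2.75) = -27.39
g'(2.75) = -36.58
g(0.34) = 0.08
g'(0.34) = 1.35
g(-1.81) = 17.83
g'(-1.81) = -27.75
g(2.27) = -13.19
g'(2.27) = -23.07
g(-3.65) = 128.51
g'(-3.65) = -99.80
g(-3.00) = 73.82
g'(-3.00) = -69.38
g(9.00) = -1388.02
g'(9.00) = -482.42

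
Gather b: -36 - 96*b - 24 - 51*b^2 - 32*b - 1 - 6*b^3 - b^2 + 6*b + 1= -6*b^3 - 52*b^2 - 122*b - 60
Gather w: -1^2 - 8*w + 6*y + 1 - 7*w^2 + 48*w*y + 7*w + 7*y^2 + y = -7*w^2 + w*(48*y - 1) + 7*y^2 + 7*y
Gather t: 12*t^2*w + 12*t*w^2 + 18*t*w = 12*t^2*w + t*(12*w^2 + 18*w)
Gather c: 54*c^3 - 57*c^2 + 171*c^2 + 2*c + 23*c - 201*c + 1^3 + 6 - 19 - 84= 54*c^3 + 114*c^2 - 176*c - 96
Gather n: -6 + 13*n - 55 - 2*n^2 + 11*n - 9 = -2*n^2 + 24*n - 70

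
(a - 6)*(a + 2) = a^2 - 4*a - 12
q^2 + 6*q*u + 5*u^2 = (q + u)*(q + 5*u)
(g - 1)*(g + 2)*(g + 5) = g^3 + 6*g^2 + 3*g - 10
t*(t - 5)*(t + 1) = t^3 - 4*t^2 - 5*t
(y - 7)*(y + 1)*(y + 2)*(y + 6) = y^4 + 2*y^3 - 43*y^2 - 128*y - 84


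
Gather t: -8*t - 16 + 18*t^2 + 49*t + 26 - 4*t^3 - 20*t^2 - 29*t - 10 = -4*t^3 - 2*t^2 + 12*t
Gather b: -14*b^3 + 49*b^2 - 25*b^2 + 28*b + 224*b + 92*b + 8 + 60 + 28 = -14*b^3 + 24*b^2 + 344*b + 96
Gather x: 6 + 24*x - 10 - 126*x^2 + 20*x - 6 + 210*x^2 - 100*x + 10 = 84*x^2 - 56*x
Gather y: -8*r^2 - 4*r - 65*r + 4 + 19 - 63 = -8*r^2 - 69*r - 40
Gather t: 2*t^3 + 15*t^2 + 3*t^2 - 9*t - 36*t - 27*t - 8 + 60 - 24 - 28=2*t^3 + 18*t^2 - 72*t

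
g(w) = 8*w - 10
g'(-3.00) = 8.00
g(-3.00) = -34.00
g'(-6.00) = 8.00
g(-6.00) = -58.00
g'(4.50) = 8.00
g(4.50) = 26.00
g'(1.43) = 8.00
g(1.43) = 1.44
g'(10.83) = 8.00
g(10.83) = 76.64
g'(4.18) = 8.00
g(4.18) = 23.44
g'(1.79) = 8.00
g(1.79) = 4.32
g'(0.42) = 8.00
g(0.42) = -6.64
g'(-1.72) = 8.00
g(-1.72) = -23.76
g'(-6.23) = 8.00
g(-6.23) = -59.84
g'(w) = 8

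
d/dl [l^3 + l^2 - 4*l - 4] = 3*l^2 + 2*l - 4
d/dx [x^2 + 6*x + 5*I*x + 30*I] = 2*x + 6 + 5*I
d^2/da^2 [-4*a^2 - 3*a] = -8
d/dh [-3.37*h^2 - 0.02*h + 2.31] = -6.74*h - 0.02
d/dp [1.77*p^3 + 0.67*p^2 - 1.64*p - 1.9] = 5.31*p^2 + 1.34*p - 1.64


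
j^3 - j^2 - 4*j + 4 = (j - 2)*(j - 1)*(j + 2)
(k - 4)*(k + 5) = k^2 + k - 20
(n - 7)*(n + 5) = n^2 - 2*n - 35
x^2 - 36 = (x - 6)*(x + 6)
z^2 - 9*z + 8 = (z - 8)*(z - 1)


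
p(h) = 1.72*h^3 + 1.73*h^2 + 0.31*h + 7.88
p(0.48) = 8.62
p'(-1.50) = 6.73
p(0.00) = 7.88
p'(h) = 5.16*h^2 + 3.46*h + 0.31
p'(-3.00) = 36.37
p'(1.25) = 12.70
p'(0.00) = 0.31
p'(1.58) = 18.66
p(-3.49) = -45.25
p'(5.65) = 184.58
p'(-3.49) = 51.08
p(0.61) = 9.10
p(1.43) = 16.89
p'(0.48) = 3.16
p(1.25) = 14.33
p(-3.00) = -23.92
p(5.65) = 375.08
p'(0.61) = 4.34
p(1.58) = 19.47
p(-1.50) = 5.50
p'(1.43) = 15.81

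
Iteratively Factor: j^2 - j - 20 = (j - 5)*(j + 4)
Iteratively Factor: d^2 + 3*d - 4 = (d - 1)*(d + 4)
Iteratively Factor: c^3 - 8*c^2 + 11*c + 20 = (c + 1)*(c^2 - 9*c + 20) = (c - 4)*(c + 1)*(c - 5)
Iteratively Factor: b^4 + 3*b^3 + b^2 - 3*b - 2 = (b - 1)*(b^3 + 4*b^2 + 5*b + 2) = (b - 1)*(b + 1)*(b^2 + 3*b + 2) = (b - 1)*(b + 1)*(b + 2)*(b + 1)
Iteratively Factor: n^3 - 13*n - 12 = (n - 4)*(n^2 + 4*n + 3) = (n - 4)*(n + 1)*(n + 3)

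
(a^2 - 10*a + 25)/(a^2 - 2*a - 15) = (a - 5)/(a + 3)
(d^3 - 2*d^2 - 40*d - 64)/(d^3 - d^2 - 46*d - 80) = (d + 4)/(d + 5)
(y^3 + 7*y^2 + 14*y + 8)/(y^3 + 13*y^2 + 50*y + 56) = (y + 1)/(y + 7)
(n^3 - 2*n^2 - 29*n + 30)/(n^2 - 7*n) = (n^3 - 2*n^2 - 29*n + 30)/(n*(n - 7))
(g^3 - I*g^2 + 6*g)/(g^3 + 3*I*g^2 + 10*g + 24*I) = g/(g + 4*I)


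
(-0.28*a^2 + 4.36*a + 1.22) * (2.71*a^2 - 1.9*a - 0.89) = -0.7588*a^4 + 12.3476*a^3 - 4.7286*a^2 - 6.1984*a - 1.0858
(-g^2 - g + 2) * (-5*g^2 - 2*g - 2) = 5*g^4 + 7*g^3 - 6*g^2 - 2*g - 4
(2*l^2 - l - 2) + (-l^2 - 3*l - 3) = l^2 - 4*l - 5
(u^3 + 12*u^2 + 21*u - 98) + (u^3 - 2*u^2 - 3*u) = 2*u^3 + 10*u^2 + 18*u - 98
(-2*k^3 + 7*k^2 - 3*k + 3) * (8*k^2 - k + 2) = -16*k^5 + 58*k^4 - 35*k^3 + 41*k^2 - 9*k + 6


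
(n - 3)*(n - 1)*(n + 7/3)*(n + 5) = n^4 + 10*n^3/3 - 44*n^2/3 - 74*n/3 + 35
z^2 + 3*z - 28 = (z - 4)*(z + 7)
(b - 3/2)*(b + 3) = b^2 + 3*b/2 - 9/2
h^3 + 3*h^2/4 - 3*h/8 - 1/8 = (h - 1/2)*(h + 1/4)*(h + 1)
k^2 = k^2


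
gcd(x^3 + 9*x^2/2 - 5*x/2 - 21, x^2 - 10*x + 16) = x - 2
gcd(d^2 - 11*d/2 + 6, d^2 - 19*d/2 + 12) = d - 3/2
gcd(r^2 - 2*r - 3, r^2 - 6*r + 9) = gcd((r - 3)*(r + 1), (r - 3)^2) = r - 3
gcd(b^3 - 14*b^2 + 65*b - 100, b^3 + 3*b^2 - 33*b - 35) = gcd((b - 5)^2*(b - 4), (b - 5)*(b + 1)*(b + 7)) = b - 5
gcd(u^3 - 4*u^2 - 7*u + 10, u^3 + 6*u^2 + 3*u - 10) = u^2 + u - 2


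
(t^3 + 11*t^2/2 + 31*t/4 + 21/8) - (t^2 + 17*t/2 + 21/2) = t^3 + 9*t^2/2 - 3*t/4 - 63/8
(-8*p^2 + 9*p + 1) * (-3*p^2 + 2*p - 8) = 24*p^4 - 43*p^3 + 79*p^2 - 70*p - 8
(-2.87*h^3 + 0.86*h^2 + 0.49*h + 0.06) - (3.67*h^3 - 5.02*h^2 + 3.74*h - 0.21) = -6.54*h^3 + 5.88*h^2 - 3.25*h + 0.27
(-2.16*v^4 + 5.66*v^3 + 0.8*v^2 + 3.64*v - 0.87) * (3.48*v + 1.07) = -7.5168*v^5 + 17.3856*v^4 + 8.8402*v^3 + 13.5232*v^2 + 0.8672*v - 0.9309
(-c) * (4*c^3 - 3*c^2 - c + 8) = -4*c^4 + 3*c^3 + c^2 - 8*c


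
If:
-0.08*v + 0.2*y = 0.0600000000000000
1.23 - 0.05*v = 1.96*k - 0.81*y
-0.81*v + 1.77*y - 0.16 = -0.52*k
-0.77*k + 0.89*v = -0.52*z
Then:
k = 4.39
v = 25.99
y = 10.70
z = -38.00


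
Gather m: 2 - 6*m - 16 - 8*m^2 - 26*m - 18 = -8*m^2 - 32*m - 32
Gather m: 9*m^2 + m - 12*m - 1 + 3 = 9*m^2 - 11*m + 2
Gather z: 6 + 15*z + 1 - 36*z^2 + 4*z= -36*z^2 + 19*z + 7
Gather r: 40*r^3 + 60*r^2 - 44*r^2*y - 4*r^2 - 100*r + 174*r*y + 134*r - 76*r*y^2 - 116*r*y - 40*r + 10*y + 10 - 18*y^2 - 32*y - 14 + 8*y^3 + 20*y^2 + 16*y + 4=40*r^3 + r^2*(56 - 44*y) + r*(-76*y^2 + 58*y - 6) + 8*y^3 + 2*y^2 - 6*y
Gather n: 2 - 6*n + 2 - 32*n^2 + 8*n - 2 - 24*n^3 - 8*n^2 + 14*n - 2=-24*n^3 - 40*n^2 + 16*n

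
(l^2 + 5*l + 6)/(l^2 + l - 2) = (l + 3)/(l - 1)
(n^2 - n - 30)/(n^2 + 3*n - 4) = (n^2 - n - 30)/(n^2 + 3*n - 4)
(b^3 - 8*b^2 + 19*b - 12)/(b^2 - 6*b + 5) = (b^2 - 7*b + 12)/(b - 5)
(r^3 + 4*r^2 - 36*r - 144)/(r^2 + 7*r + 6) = (r^2 - 2*r - 24)/(r + 1)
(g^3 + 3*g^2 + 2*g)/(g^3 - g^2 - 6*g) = (g + 1)/(g - 3)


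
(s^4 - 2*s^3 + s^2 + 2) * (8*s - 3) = 8*s^5 - 19*s^4 + 14*s^3 - 3*s^2 + 16*s - 6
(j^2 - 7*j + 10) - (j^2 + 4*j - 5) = 15 - 11*j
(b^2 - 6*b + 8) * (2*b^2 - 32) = 2*b^4 - 12*b^3 - 16*b^2 + 192*b - 256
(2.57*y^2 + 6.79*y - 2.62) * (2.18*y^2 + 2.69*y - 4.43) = 5.6026*y^4 + 21.7155*y^3 + 1.1684*y^2 - 37.1275*y + 11.6066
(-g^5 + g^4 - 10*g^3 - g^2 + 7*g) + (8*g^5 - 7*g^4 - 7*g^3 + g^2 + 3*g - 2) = 7*g^5 - 6*g^4 - 17*g^3 + 10*g - 2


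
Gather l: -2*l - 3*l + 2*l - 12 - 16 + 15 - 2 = -3*l - 15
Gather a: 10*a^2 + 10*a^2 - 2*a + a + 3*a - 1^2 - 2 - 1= 20*a^2 + 2*a - 4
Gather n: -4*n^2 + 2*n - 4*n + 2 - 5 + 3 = -4*n^2 - 2*n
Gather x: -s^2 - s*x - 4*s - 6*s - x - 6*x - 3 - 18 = -s^2 - 10*s + x*(-s - 7) - 21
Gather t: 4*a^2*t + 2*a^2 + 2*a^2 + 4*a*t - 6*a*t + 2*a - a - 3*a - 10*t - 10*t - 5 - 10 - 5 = 4*a^2 - 2*a + t*(4*a^2 - 2*a - 20) - 20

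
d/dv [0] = 0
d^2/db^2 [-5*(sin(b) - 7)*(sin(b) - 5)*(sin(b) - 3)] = 45*sin(b)^3 - 300*sin(b)^2 + 325*sin(b) + 150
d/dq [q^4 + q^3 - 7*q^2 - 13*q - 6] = 4*q^3 + 3*q^2 - 14*q - 13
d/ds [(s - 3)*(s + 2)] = 2*s - 1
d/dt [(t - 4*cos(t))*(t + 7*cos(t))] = -3*t*sin(t) + 2*t + 28*sin(2*t) + 3*cos(t)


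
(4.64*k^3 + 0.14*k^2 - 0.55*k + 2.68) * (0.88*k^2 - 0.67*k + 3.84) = 4.0832*k^5 - 2.9856*k^4 + 17.2398*k^3 + 3.2645*k^2 - 3.9076*k + 10.2912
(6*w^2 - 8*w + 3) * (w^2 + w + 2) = 6*w^4 - 2*w^3 + 7*w^2 - 13*w + 6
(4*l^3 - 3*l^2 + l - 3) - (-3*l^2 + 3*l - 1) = 4*l^3 - 2*l - 2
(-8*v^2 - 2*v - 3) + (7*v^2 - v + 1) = -v^2 - 3*v - 2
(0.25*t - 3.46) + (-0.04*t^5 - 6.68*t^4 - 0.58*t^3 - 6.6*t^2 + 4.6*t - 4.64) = -0.04*t^5 - 6.68*t^4 - 0.58*t^3 - 6.6*t^2 + 4.85*t - 8.1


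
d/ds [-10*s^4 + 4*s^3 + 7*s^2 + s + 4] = -40*s^3 + 12*s^2 + 14*s + 1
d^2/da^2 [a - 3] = 0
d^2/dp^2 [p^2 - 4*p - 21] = 2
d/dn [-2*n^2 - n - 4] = -4*n - 1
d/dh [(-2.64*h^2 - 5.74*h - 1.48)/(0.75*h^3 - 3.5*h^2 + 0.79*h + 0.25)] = (1.98*h^4 + 8.61*h^3 - 18.8456*h^2 - 11.68*h - 0.2658)/(0.5625*h^6 - 5.25*h^5 + 13.435*h^4 - 5.155*h^3 - 1.1259*h^2 + 0.395*h + 0.0625)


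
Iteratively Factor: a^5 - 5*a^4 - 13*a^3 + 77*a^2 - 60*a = (a - 3)*(a^4 - 2*a^3 - 19*a^2 + 20*a) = (a - 3)*(a - 1)*(a^3 - a^2 - 20*a) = a*(a - 3)*(a - 1)*(a^2 - a - 20) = a*(a - 3)*(a - 1)*(a + 4)*(a - 5)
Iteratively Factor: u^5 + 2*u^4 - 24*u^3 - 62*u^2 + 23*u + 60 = (u - 5)*(u^4 + 7*u^3 + 11*u^2 - 7*u - 12) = (u - 5)*(u - 1)*(u^3 + 8*u^2 + 19*u + 12) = (u - 5)*(u - 1)*(u + 3)*(u^2 + 5*u + 4) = (u - 5)*(u - 1)*(u + 3)*(u + 4)*(u + 1)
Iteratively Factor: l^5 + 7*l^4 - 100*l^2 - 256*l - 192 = (l + 2)*(l^4 + 5*l^3 - 10*l^2 - 80*l - 96) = (l + 2)*(l + 4)*(l^3 + l^2 - 14*l - 24) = (l + 2)^2*(l + 4)*(l^2 - l - 12) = (l + 2)^2*(l + 3)*(l + 4)*(l - 4)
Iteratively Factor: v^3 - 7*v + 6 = (v - 2)*(v^2 + 2*v - 3) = (v - 2)*(v - 1)*(v + 3)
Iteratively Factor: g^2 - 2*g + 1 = (g - 1)*(g - 1)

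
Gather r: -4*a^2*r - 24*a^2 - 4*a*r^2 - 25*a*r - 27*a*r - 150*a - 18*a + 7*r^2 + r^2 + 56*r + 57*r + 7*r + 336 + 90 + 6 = -24*a^2 - 168*a + r^2*(8 - 4*a) + r*(-4*a^2 - 52*a + 120) + 432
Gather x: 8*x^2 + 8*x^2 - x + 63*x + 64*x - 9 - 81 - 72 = 16*x^2 + 126*x - 162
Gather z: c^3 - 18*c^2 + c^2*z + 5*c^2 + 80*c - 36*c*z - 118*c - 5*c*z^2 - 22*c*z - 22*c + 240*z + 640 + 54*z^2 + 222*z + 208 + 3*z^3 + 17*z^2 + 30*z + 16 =c^3 - 13*c^2 - 60*c + 3*z^3 + z^2*(71 - 5*c) + z*(c^2 - 58*c + 492) + 864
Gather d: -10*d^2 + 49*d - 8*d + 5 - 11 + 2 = -10*d^2 + 41*d - 4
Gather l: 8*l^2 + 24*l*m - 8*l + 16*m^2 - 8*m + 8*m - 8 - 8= 8*l^2 + l*(24*m - 8) + 16*m^2 - 16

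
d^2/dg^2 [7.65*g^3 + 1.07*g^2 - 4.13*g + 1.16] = 45.9*g + 2.14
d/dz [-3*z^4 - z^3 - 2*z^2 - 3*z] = -12*z^3 - 3*z^2 - 4*z - 3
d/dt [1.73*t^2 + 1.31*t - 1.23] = 3.46*t + 1.31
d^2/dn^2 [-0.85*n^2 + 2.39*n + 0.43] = -1.70000000000000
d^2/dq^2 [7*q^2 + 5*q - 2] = 14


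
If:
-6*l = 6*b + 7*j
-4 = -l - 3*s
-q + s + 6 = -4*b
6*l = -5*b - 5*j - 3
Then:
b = 36*s/5 - 69/5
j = 42/5 - 18*s/5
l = 4 - 3*s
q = 149*s/5 - 246/5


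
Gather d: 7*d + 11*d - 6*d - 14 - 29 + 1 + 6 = 12*d - 36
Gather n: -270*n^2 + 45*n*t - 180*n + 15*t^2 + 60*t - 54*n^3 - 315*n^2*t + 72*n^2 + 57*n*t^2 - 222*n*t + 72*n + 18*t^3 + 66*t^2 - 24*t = -54*n^3 + n^2*(-315*t - 198) + n*(57*t^2 - 177*t - 108) + 18*t^3 + 81*t^2 + 36*t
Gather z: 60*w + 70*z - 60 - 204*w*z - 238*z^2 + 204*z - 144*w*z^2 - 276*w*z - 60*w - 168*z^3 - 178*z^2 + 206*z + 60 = -168*z^3 + z^2*(-144*w - 416) + z*(480 - 480*w)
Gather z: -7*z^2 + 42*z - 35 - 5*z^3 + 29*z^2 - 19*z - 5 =-5*z^3 + 22*z^2 + 23*z - 40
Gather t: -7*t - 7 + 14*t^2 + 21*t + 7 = 14*t^2 + 14*t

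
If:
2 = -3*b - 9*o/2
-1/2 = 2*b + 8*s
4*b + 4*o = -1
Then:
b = 7/12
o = -5/6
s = -5/24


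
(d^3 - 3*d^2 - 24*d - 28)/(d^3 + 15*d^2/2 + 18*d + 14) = 2*(d - 7)/(2*d + 7)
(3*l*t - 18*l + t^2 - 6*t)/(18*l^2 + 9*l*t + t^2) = (t - 6)/(6*l + t)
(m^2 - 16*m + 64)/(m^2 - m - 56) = (m - 8)/(m + 7)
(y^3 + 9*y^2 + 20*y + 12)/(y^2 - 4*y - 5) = (y^2 + 8*y + 12)/(y - 5)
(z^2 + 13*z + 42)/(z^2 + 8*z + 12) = (z + 7)/(z + 2)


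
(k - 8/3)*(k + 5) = k^2 + 7*k/3 - 40/3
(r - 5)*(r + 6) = r^2 + r - 30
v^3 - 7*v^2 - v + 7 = (v - 7)*(v - 1)*(v + 1)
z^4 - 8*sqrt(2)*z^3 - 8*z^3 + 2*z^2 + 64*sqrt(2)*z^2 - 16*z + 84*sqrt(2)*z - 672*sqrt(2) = (z - 8)*(z - 7*sqrt(2))*(z - 3*sqrt(2))*(z + 2*sqrt(2))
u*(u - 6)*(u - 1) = u^3 - 7*u^2 + 6*u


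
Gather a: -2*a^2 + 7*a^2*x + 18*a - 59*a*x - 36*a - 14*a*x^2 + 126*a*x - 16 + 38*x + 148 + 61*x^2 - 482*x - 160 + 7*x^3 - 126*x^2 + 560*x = a^2*(7*x - 2) + a*(-14*x^2 + 67*x - 18) + 7*x^3 - 65*x^2 + 116*x - 28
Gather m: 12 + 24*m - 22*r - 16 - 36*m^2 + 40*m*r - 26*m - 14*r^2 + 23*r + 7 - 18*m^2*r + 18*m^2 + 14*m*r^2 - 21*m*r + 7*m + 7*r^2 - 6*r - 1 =m^2*(-18*r - 18) + m*(14*r^2 + 19*r + 5) - 7*r^2 - 5*r + 2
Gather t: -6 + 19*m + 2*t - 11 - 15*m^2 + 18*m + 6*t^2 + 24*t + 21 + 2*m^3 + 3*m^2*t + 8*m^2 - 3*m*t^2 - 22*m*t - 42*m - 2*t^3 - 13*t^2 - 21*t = 2*m^3 - 7*m^2 - 5*m - 2*t^3 + t^2*(-3*m - 7) + t*(3*m^2 - 22*m + 5) + 4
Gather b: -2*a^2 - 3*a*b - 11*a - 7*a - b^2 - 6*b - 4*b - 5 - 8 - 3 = -2*a^2 - 18*a - b^2 + b*(-3*a - 10) - 16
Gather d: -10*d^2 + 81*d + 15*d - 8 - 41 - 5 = -10*d^2 + 96*d - 54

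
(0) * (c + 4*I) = 0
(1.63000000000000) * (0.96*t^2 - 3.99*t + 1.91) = 1.5648*t^2 - 6.5037*t + 3.1133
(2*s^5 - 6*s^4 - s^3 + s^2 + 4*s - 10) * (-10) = -20*s^5 + 60*s^4 + 10*s^3 - 10*s^2 - 40*s + 100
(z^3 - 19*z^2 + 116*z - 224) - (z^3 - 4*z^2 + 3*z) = -15*z^2 + 113*z - 224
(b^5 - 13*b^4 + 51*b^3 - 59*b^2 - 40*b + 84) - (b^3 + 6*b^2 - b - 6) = b^5 - 13*b^4 + 50*b^3 - 65*b^2 - 39*b + 90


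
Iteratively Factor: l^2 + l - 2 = (l - 1)*(l + 2)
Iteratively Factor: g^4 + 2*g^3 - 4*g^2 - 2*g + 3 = (g - 1)*(g^3 + 3*g^2 - g - 3) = (g - 1)*(g + 3)*(g^2 - 1) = (g - 1)*(g + 1)*(g + 3)*(g - 1)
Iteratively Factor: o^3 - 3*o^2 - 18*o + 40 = (o + 4)*(o^2 - 7*o + 10) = (o - 2)*(o + 4)*(o - 5)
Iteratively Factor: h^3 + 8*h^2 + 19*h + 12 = (h + 1)*(h^2 + 7*h + 12) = (h + 1)*(h + 3)*(h + 4)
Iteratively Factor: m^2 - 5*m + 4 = (m - 1)*(m - 4)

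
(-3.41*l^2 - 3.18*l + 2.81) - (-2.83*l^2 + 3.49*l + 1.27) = -0.58*l^2 - 6.67*l + 1.54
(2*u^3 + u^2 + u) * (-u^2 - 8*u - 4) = -2*u^5 - 17*u^4 - 17*u^3 - 12*u^2 - 4*u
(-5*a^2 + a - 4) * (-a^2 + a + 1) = 5*a^4 - 6*a^3 - 3*a - 4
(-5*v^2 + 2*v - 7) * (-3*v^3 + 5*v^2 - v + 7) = 15*v^5 - 31*v^4 + 36*v^3 - 72*v^2 + 21*v - 49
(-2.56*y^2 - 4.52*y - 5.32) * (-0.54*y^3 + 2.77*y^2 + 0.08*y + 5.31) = 1.3824*y^5 - 4.6504*y^4 - 9.8524*y^3 - 28.6916*y^2 - 24.4268*y - 28.2492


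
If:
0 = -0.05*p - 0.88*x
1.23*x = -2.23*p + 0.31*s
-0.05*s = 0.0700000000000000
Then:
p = -0.20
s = -1.40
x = 0.01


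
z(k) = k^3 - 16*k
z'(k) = 3*k^2 - 16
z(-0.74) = 11.43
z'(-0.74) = -14.36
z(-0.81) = 12.43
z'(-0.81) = -14.03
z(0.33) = -5.24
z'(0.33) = -15.67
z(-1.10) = 16.27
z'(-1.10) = -12.37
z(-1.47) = 20.34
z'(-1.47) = -9.52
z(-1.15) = 16.88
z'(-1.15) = -12.03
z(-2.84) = 22.53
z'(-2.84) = 8.20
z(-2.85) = 22.45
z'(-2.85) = 8.37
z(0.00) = 0.00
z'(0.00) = -16.00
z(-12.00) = -1536.00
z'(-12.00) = 416.00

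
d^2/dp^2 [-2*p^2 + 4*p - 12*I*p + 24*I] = -4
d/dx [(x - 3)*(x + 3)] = 2*x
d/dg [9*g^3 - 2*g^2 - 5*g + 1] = 27*g^2 - 4*g - 5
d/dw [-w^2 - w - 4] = -2*w - 1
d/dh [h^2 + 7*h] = 2*h + 7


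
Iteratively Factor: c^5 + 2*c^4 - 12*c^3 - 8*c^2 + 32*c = (c + 2)*(c^4 - 12*c^2 + 16*c) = (c + 2)*(c + 4)*(c^3 - 4*c^2 + 4*c) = (c - 2)*(c + 2)*(c + 4)*(c^2 - 2*c) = (c - 2)^2*(c + 2)*(c + 4)*(c)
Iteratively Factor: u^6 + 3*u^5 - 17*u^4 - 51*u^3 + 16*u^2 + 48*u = (u - 4)*(u^5 + 7*u^4 + 11*u^3 - 7*u^2 - 12*u) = (u - 4)*(u + 3)*(u^4 + 4*u^3 - u^2 - 4*u) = (u - 4)*(u - 1)*(u + 3)*(u^3 + 5*u^2 + 4*u) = (u - 4)*(u - 1)*(u + 1)*(u + 3)*(u^2 + 4*u) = u*(u - 4)*(u - 1)*(u + 1)*(u + 3)*(u + 4)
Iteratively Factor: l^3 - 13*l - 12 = (l + 3)*(l^2 - 3*l - 4) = (l + 1)*(l + 3)*(l - 4)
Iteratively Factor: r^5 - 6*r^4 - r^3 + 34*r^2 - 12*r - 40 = (r - 5)*(r^4 - r^3 - 6*r^2 + 4*r + 8) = (r - 5)*(r + 2)*(r^3 - 3*r^2 + 4) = (r - 5)*(r + 1)*(r + 2)*(r^2 - 4*r + 4) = (r - 5)*(r - 2)*(r + 1)*(r + 2)*(r - 2)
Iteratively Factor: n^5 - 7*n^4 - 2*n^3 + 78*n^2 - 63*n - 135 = (n - 5)*(n^4 - 2*n^3 - 12*n^2 + 18*n + 27) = (n - 5)*(n - 3)*(n^3 + n^2 - 9*n - 9) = (n - 5)*(n - 3)*(n + 3)*(n^2 - 2*n - 3) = (n - 5)*(n - 3)*(n + 1)*(n + 3)*(n - 3)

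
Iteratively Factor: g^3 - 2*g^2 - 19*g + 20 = (g + 4)*(g^2 - 6*g + 5) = (g - 5)*(g + 4)*(g - 1)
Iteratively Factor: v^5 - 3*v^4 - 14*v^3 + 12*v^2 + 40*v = (v + 2)*(v^4 - 5*v^3 - 4*v^2 + 20*v) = (v - 2)*(v + 2)*(v^3 - 3*v^2 - 10*v) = (v - 5)*(v - 2)*(v + 2)*(v^2 + 2*v) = v*(v - 5)*(v - 2)*(v + 2)*(v + 2)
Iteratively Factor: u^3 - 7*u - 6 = (u - 3)*(u^2 + 3*u + 2) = (u - 3)*(u + 2)*(u + 1)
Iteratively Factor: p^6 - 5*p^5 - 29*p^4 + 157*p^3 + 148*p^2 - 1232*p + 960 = (p - 3)*(p^5 - 2*p^4 - 35*p^3 + 52*p^2 + 304*p - 320) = (p - 5)*(p - 3)*(p^4 + 3*p^3 - 20*p^2 - 48*p + 64) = (p - 5)*(p - 3)*(p + 4)*(p^3 - p^2 - 16*p + 16) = (p - 5)*(p - 4)*(p - 3)*(p + 4)*(p^2 + 3*p - 4) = (p - 5)*(p - 4)*(p - 3)*(p - 1)*(p + 4)*(p + 4)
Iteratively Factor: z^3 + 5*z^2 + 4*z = (z + 4)*(z^2 + z) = z*(z + 4)*(z + 1)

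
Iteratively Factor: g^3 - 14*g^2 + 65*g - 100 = (g - 4)*(g^2 - 10*g + 25) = (g - 5)*(g - 4)*(g - 5)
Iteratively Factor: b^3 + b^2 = (b + 1)*(b^2) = b*(b + 1)*(b)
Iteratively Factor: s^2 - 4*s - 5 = (s + 1)*(s - 5)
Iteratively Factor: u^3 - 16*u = (u + 4)*(u^2 - 4*u) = u*(u + 4)*(u - 4)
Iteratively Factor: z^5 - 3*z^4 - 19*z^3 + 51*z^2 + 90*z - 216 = (z + 3)*(z^4 - 6*z^3 - z^2 + 54*z - 72) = (z + 3)^2*(z^3 - 9*z^2 + 26*z - 24) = (z - 3)*(z + 3)^2*(z^2 - 6*z + 8) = (z - 4)*(z - 3)*(z + 3)^2*(z - 2)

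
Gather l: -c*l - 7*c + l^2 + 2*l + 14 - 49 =-7*c + l^2 + l*(2 - c) - 35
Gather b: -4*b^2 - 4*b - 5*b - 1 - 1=-4*b^2 - 9*b - 2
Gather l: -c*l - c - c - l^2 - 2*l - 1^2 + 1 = -2*c - l^2 + l*(-c - 2)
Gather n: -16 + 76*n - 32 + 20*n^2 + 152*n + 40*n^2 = 60*n^2 + 228*n - 48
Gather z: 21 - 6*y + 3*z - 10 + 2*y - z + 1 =-4*y + 2*z + 12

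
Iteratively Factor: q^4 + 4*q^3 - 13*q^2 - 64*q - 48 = (q + 3)*(q^3 + q^2 - 16*q - 16) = (q + 1)*(q + 3)*(q^2 - 16) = (q - 4)*(q + 1)*(q + 3)*(q + 4)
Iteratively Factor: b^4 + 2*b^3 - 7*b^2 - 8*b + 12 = (b - 1)*(b^3 + 3*b^2 - 4*b - 12) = (b - 1)*(b + 3)*(b^2 - 4) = (b - 1)*(b + 2)*(b + 3)*(b - 2)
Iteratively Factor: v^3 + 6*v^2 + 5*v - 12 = (v + 4)*(v^2 + 2*v - 3) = (v - 1)*(v + 4)*(v + 3)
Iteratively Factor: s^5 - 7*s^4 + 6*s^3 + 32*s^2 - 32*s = (s - 4)*(s^4 - 3*s^3 - 6*s^2 + 8*s) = s*(s - 4)*(s^3 - 3*s^2 - 6*s + 8) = s*(s - 4)*(s + 2)*(s^2 - 5*s + 4) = s*(s - 4)^2*(s + 2)*(s - 1)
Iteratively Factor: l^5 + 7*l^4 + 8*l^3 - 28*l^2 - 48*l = (l - 2)*(l^4 + 9*l^3 + 26*l^2 + 24*l) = (l - 2)*(l + 2)*(l^3 + 7*l^2 + 12*l) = l*(l - 2)*(l + 2)*(l^2 + 7*l + 12) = l*(l - 2)*(l + 2)*(l + 3)*(l + 4)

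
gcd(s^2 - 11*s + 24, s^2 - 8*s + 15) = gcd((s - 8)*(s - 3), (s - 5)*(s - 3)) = s - 3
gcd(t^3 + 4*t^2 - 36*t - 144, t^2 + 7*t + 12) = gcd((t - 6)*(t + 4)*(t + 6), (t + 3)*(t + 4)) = t + 4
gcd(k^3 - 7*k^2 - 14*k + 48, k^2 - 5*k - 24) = k^2 - 5*k - 24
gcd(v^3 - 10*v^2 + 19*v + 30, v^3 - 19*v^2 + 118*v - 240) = v^2 - 11*v + 30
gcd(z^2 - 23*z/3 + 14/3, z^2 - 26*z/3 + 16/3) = z - 2/3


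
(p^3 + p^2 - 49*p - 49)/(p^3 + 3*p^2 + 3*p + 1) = (p^2 - 49)/(p^2 + 2*p + 1)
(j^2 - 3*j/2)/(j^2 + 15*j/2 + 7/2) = j*(2*j - 3)/(2*j^2 + 15*j + 7)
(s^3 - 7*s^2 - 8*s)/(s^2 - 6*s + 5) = s*(s^2 - 7*s - 8)/(s^2 - 6*s + 5)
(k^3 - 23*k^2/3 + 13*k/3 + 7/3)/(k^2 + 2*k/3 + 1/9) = 3*(k^2 - 8*k + 7)/(3*k + 1)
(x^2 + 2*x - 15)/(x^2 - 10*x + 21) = (x + 5)/(x - 7)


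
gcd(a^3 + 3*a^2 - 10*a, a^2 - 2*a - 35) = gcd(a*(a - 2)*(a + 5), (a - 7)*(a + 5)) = a + 5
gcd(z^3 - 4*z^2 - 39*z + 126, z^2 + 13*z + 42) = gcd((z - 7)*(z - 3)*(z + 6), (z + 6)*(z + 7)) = z + 6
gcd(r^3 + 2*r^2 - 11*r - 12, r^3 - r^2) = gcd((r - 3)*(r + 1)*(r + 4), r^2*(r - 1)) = 1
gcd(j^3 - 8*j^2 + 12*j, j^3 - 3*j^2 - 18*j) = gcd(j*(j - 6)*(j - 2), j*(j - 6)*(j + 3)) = j^2 - 6*j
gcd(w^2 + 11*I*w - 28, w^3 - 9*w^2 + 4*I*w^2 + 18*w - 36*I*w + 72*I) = w + 4*I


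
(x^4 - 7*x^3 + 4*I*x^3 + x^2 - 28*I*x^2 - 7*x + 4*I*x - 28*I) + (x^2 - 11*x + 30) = x^4 - 7*x^3 + 4*I*x^3 + 2*x^2 - 28*I*x^2 - 18*x + 4*I*x + 30 - 28*I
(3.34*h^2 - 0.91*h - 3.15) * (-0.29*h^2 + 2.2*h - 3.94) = -0.9686*h^4 + 7.6119*h^3 - 14.2481*h^2 - 3.3446*h + 12.411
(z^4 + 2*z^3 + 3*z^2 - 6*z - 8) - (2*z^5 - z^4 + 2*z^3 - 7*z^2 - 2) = -2*z^5 + 2*z^4 + 10*z^2 - 6*z - 6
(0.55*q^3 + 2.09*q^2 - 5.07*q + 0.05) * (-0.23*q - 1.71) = -0.1265*q^4 - 1.4212*q^3 - 2.4078*q^2 + 8.6582*q - 0.0855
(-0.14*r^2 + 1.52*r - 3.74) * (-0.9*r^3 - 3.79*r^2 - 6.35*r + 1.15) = 0.126*r^5 - 0.8374*r^4 - 1.5058*r^3 + 4.3616*r^2 + 25.497*r - 4.301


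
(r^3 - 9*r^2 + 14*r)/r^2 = r - 9 + 14/r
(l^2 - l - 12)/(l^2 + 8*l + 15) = (l - 4)/(l + 5)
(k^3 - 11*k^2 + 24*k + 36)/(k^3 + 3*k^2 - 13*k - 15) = (k^2 - 12*k + 36)/(k^2 + 2*k - 15)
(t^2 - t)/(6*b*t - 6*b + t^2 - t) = t/(6*b + t)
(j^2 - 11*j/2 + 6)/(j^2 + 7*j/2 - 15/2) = (j - 4)/(j + 5)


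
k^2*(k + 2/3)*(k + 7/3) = k^4 + 3*k^3 + 14*k^2/9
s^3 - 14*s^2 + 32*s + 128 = (s - 8)^2*(s + 2)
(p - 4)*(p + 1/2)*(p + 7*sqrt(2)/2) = p^3 - 7*p^2/2 + 7*sqrt(2)*p^2/2 - 49*sqrt(2)*p/4 - 2*p - 7*sqrt(2)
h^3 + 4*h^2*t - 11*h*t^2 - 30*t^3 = (h - 3*t)*(h + 2*t)*(h + 5*t)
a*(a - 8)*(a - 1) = a^3 - 9*a^2 + 8*a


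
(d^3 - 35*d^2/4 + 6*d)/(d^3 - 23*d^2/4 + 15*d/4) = (d - 8)/(d - 5)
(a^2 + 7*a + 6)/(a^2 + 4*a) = (a^2 + 7*a + 6)/(a*(a + 4))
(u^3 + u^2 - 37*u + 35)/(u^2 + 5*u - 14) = (u^2 - 6*u + 5)/(u - 2)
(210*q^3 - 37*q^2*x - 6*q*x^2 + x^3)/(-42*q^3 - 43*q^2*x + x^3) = (-5*q + x)/(q + x)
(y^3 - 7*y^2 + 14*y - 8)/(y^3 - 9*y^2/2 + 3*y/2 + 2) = 2*(y - 2)/(2*y + 1)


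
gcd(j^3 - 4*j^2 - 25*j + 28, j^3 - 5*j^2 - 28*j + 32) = j^2 + 3*j - 4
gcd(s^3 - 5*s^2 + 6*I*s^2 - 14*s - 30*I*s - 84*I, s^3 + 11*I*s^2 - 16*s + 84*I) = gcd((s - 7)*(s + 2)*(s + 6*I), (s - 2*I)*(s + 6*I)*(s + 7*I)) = s + 6*I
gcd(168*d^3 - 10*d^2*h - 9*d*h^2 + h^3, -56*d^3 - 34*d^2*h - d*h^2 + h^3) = 28*d^2 + 3*d*h - h^2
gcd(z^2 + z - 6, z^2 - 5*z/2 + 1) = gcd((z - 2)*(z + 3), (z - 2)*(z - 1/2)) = z - 2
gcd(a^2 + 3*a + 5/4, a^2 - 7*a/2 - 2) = a + 1/2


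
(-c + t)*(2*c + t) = -2*c^2 + c*t + t^2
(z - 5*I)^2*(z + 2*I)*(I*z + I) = I*z^4 + 8*z^3 + I*z^3 + 8*z^2 - 5*I*z^2 + 50*z - 5*I*z + 50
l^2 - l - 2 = (l - 2)*(l + 1)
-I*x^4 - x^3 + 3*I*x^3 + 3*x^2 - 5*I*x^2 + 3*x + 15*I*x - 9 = (x - 3)*(x - 3*I)*(x + I)*(-I*x + 1)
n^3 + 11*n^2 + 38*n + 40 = (n + 2)*(n + 4)*(n + 5)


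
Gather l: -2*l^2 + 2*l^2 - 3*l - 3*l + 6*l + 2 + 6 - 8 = 0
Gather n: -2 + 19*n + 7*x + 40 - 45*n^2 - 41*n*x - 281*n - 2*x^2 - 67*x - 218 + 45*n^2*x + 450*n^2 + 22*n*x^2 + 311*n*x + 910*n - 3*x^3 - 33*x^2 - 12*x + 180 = n^2*(45*x + 405) + n*(22*x^2 + 270*x + 648) - 3*x^3 - 35*x^2 - 72*x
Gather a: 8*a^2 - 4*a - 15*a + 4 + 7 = 8*a^2 - 19*a + 11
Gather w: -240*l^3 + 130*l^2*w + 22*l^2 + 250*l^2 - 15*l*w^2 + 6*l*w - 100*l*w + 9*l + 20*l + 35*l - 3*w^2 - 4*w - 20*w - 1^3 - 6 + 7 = -240*l^3 + 272*l^2 + 64*l + w^2*(-15*l - 3) + w*(130*l^2 - 94*l - 24)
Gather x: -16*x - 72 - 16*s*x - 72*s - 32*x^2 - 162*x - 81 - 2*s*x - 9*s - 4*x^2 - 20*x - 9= -81*s - 36*x^2 + x*(-18*s - 198) - 162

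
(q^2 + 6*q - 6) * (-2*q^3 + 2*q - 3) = -2*q^5 - 12*q^4 + 14*q^3 + 9*q^2 - 30*q + 18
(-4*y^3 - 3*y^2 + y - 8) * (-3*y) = 12*y^4 + 9*y^3 - 3*y^2 + 24*y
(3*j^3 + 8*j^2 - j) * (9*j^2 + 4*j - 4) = 27*j^5 + 84*j^4 + 11*j^3 - 36*j^2 + 4*j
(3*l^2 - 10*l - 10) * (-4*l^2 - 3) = -12*l^4 + 40*l^3 + 31*l^2 + 30*l + 30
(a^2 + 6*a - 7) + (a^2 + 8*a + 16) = 2*a^2 + 14*a + 9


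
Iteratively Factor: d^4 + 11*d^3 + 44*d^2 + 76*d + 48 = (d + 4)*(d^3 + 7*d^2 + 16*d + 12) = (d + 3)*(d + 4)*(d^2 + 4*d + 4) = (d + 2)*(d + 3)*(d + 4)*(d + 2)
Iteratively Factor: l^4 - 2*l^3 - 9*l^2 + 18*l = (l + 3)*(l^3 - 5*l^2 + 6*l) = (l - 2)*(l + 3)*(l^2 - 3*l) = l*(l - 2)*(l + 3)*(l - 3)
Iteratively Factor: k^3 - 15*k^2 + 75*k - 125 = (k - 5)*(k^2 - 10*k + 25) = (k - 5)^2*(k - 5)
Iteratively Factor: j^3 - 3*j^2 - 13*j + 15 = (j - 1)*(j^2 - 2*j - 15) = (j - 1)*(j + 3)*(j - 5)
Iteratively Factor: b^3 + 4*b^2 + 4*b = (b)*(b^2 + 4*b + 4) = b*(b + 2)*(b + 2)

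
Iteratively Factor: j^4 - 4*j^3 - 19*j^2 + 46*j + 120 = (j - 5)*(j^3 + j^2 - 14*j - 24) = (j - 5)*(j - 4)*(j^2 + 5*j + 6) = (j - 5)*(j - 4)*(j + 2)*(j + 3)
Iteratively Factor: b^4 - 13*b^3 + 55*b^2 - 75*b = (b - 5)*(b^3 - 8*b^2 + 15*b) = (b - 5)^2*(b^2 - 3*b) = b*(b - 5)^2*(b - 3)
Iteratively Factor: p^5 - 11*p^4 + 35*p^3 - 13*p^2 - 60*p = (p)*(p^4 - 11*p^3 + 35*p^2 - 13*p - 60) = p*(p - 5)*(p^3 - 6*p^2 + 5*p + 12) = p*(p - 5)*(p - 3)*(p^2 - 3*p - 4) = p*(p - 5)*(p - 3)*(p + 1)*(p - 4)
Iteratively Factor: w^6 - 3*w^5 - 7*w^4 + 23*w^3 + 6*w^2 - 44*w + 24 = (w + 2)*(w^5 - 5*w^4 + 3*w^3 + 17*w^2 - 28*w + 12) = (w + 2)^2*(w^4 - 7*w^3 + 17*w^2 - 17*w + 6) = (w - 2)*(w + 2)^2*(w^3 - 5*w^2 + 7*w - 3) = (w - 3)*(w - 2)*(w + 2)^2*(w^2 - 2*w + 1) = (w - 3)*(w - 2)*(w - 1)*(w + 2)^2*(w - 1)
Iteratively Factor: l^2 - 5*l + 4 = (l - 4)*(l - 1)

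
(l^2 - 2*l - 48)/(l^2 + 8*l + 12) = (l - 8)/(l + 2)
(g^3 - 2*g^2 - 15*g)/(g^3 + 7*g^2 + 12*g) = (g - 5)/(g + 4)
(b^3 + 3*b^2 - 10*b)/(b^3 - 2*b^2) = (b + 5)/b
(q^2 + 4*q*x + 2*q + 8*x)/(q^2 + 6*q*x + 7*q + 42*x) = (q^2 + 4*q*x + 2*q + 8*x)/(q^2 + 6*q*x + 7*q + 42*x)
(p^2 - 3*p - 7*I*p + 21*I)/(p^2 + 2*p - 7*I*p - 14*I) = (p - 3)/(p + 2)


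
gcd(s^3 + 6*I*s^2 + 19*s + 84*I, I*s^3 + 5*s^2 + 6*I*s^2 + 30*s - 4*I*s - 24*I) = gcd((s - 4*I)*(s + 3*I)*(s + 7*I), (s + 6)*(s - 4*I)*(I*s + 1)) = s - 4*I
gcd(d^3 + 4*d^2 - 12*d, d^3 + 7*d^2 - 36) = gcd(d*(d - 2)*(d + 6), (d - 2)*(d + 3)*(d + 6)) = d^2 + 4*d - 12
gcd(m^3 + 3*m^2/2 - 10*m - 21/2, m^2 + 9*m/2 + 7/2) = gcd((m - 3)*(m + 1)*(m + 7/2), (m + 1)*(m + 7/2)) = m^2 + 9*m/2 + 7/2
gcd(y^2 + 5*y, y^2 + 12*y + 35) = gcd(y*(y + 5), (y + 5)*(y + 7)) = y + 5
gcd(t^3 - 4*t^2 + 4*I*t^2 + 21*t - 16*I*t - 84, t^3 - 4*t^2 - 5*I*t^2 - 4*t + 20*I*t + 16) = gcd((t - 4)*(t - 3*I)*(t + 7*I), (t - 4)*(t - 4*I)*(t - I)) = t - 4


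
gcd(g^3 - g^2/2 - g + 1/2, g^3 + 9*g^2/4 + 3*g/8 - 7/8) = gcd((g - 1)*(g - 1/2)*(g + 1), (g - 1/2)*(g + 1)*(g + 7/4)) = g^2 + g/2 - 1/2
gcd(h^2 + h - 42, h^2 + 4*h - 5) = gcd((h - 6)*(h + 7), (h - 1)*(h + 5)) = 1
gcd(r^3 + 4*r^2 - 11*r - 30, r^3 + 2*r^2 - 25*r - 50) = r^2 + 7*r + 10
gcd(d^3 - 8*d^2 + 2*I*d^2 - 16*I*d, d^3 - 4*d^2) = d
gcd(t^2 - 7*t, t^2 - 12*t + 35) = t - 7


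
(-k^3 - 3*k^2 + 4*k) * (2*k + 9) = -2*k^4 - 15*k^3 - 19*k^2 + 36*k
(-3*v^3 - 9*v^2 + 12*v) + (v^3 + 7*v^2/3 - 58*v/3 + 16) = -2*v^3 - 20*v^2/3 - 22*v/3 + 16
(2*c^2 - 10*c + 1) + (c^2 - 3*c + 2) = 3*c^2 - 13*c + 3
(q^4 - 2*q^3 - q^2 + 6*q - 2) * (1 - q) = -q^5 + 3*q^4 - q^3 - 7*q^2 + 8*q - 2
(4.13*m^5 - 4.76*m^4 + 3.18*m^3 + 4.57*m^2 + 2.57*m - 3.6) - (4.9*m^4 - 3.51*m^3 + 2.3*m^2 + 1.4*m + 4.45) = 4.13*m^5 - 9.66*m^4 + 6.69*m^3 + 2.27*m^2 + 1.17*m - 8.05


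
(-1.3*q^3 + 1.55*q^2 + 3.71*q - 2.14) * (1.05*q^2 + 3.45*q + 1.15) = -1.365*q^5 - 2.8575*q^4 + 7.748*q^3 + 12.335*q^2 - 3.1165*q - 2.461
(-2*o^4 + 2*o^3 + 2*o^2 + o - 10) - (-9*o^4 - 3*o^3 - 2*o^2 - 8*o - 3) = 7*o^4 + 5*o^3 + 4*o^2 + 9*o - 7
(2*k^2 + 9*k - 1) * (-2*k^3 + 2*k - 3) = -4*k^5 - 18*k^4 + 6*k^3 + 12*k^2 - 29*k + 3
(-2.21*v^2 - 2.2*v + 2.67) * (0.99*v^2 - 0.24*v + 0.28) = -2.1879*v^4 - 1.6476*v^3 + 2.5525*v^2 - 1.2568*v + 0.7476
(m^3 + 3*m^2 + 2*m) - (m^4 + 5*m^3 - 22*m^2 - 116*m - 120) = -m^4 - 4*m^3 + 25*m^2 + 118*m + 120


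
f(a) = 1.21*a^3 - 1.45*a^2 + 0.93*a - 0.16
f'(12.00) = 488.85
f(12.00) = 1893.08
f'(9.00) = 268.86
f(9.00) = 772.85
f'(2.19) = 11.99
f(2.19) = 7.63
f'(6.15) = 120.39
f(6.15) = 232.17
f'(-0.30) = 2.13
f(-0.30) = -0.60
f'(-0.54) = 3.55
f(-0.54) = -1.28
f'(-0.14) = 1.41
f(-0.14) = -0.32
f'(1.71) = 6.59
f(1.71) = 3.24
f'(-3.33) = 50.84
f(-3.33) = -64.02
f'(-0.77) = 5.32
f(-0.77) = -2.29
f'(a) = 3.63*a^2 - 2.9*a + 0.93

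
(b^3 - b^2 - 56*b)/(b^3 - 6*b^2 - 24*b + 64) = b*(b + 7)/(b^2 + 2*b - 8)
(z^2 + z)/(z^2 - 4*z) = (z + 1)/(z - 4)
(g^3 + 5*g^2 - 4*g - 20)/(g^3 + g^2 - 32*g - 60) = (g - 2)/(g - 6)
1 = 1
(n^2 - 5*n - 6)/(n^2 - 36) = (n + 1)/(n + 6)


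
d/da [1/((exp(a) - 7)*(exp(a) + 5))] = 2*(1 - exp(a))*exp(a)/(exp(4*a) - 4*exp(3*a) - 66*exp(2*a) + 140*exp(a) + 1225)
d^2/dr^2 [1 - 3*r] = 0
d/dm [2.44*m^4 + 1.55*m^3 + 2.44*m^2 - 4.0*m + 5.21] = 9.76*m^3 + 4.65*m^2 + 4.88*m - 4.0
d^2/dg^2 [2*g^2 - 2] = 4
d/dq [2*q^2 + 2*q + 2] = 4*q + 2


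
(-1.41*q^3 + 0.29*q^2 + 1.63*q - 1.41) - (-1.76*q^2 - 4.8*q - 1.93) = -1.41*q^3 + 2.05*q^2 + 6.43*q + 0.52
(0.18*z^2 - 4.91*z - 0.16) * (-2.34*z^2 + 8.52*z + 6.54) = -0.4212*z^4 + 13.023*z^3 - 40.2816*z^2 - 33.4746*z - 1.0464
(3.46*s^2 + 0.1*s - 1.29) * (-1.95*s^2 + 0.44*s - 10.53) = -6.747*s^4 + 1.3274*s^3 - 33.8743*s^2 - 1.6206*s + 13.5837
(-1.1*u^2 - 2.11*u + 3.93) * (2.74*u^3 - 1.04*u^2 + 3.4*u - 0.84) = -3.014*u^5 - 4.6374*u^4 + 9.2226*u^3 - 10.3372*u^2 + 15.1344*u - 3.3012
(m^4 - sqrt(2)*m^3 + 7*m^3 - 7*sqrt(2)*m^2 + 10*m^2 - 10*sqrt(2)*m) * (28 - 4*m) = -4*m^5 + 4*sqrt(2)*m^4 + 156*m^3 - 156*sqrt(2)*m^2 + 280*m^2 - 280*sqrt(2)*m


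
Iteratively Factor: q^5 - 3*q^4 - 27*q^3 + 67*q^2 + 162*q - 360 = (q - 3)*(q^4 - 27*q^2 - 14*q + 120) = (q - 5)*(q - 3)*(q^3 + 5*q^2 - 2*q - 24) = (q - 5)*(q - 3)*(q + 3)*(q^2 + 2*q - 8) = (q - 5)*(q - 3)*(q + 3)*(q + 4)*(q - 2)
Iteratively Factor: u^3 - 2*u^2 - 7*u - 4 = (u + 1)*(u^2 - 3*u - 4) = (u - 4)*(u + 1)*(u + 1)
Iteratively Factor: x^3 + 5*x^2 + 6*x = (x + 3)*(x^2 + 2*x) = (x + 2)*(x + 3)*(x)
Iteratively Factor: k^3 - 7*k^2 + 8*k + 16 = (k - 4)*(k^2 - 3*k - 4) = (k - 4)*(k + 1)*(k - 4)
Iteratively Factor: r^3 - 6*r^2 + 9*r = (r)*(r^2 - 6*r + 9) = r*(r - 3)*(r - 3)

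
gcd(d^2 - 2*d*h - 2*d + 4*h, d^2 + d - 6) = d - 2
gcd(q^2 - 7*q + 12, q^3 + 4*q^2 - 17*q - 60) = q - 4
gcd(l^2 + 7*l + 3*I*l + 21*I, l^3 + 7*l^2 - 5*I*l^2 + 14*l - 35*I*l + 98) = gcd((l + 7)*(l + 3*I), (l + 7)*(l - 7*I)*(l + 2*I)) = l + 7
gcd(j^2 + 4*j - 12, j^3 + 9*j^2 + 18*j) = j + 6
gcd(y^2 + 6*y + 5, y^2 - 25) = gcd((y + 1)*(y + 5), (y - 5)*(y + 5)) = y + 5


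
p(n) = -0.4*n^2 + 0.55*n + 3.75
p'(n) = 0.55 - 0.8*n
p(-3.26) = -2.29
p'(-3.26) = 3.16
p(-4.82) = -8.19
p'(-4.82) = 4.41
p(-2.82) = -0.98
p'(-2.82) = 2.81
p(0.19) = 3.84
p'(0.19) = 0.40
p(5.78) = -6.43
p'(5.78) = -4.07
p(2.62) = 2.45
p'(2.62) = -1.55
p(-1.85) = 1.36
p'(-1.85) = 2.03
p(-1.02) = 2.77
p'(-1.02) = 1.37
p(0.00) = 3.75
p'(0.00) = 0.55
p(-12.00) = -60.45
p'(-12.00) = 10.15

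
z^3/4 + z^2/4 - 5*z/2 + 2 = (z/4 + 1)*(z - 2)*(z - 1)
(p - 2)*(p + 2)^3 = p^4 + 4*p^3 - 16*p - 16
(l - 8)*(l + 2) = l^2 - 6*l - 16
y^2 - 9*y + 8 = (y - 8)*(y - 1)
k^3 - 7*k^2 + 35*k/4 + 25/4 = (k - 5)*(k - 5/2)*(k + 1/2)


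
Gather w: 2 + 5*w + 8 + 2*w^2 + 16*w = 2*w^2 + 21*w + 10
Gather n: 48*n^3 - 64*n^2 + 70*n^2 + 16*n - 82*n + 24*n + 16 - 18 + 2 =48*n^3 + 6*n^2 - 42*n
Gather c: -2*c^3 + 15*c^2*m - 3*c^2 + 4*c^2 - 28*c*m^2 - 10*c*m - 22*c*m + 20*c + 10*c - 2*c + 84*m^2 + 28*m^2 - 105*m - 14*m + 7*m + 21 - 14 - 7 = -2*c^3 + c^2*(15*m + 1) + c*(-28*m^2 - 32*m + 28) + 112*m^2 - 112*m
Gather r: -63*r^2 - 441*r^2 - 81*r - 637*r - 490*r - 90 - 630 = -504*r^2 - 1208*r - 720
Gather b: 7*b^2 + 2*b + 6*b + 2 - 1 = 7*b^2 + 8*b + 1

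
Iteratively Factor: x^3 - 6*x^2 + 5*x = (x - 1)*(x^2 - 5*x) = x*(x - 1)*(x - 5)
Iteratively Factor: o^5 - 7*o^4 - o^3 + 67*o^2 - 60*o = (o - 1)*(o^4 - 6*o^3 - 7*o^2 + 60*o) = (o - 4)*(o - 1)*(o^3 - 2*o^2 - 15*o) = (o - 4)*(o - 1)*(o + 3)*(o^2 - 5*o) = (o - 5)*(o - 4)*(o - 1)*(o + 3)*(o)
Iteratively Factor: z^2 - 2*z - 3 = (z - 3)*(z + 1)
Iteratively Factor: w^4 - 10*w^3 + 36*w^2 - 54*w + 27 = (w - 3)*(w^3 - 7*w^2 + 15*w - 9) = (w - 3)^2*(w^2 - 4*w + 3) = (w - 3)^2*(w - 1)*(w - 3)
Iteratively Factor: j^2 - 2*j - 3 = (j + 1)*(j - 3)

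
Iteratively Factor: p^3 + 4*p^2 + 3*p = (p + 3)*(p^2 + p) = p*(p + 3)*(p + 1)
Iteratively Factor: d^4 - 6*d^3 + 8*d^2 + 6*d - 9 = (d - 3)*(d^3 - 3*d^2 - d + 3) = (d - 3)*(d + 1)*(d^2 - 4*d + 3) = (d - 3)^2*(d + 1)*(d - 1)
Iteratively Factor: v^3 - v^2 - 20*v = (v + 4)*(v^2 - 5*v) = v*(v + 4)*(v - 5)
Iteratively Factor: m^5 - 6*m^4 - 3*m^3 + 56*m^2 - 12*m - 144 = (m - 3)*(m^4 - 3*m^3 - 12*m^2 + 20*m + 48) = (m - 3)*(m + 2)*(m^3 - 5*m^2 - 2*m + 24) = (m - 4)*(m - 3)*(m + 2)*(m^2 - m - 6) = (m - 4)*(m - 3)^2*(m + 2)*(m + 2)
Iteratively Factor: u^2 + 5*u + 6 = (u + 2)*(u + 3)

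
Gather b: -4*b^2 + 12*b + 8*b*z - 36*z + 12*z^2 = -4*b^2 + b*(8*z + 12) + 12*z^2 - 36*z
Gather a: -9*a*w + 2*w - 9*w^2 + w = -9*a*w - 9*w^2 + 3*w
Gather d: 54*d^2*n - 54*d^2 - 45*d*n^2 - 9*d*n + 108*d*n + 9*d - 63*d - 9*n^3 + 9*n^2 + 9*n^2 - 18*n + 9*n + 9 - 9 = d^2*(54*n - 54) + d*(-45*n^2 + 99*n - 54) - 9*n^3 + 18*n^2 - 9*n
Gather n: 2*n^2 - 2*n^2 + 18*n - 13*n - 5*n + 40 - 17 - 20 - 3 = 0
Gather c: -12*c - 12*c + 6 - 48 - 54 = -24*c - 96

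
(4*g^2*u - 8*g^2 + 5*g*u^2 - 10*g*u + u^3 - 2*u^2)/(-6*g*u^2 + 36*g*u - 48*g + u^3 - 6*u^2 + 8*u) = (4*g^2 + 5*g*u + u^2)/(-6*g*u + 24*g + u^2 - 4*u)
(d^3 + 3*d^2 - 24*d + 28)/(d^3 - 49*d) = (d^2 - 4*d + 4)/(d*(d - 7))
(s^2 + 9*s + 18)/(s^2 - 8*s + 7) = (s^2 + 9*s + 18)/(s^2 - 8*s + 7)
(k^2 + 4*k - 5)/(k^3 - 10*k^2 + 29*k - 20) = (k + 5)/(k^2 - 9*k + 20)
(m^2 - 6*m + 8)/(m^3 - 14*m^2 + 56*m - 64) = 1/(m - 8)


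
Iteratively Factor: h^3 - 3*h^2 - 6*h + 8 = (h - 4)*(h^2 + h - 2) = (h - 4)*(h + 2)*(h - 1)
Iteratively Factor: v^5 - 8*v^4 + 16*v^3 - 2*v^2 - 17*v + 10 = (v - 1)*(v^4 - 7*v^3 + 9*v^2 + 7*v - 10) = (v - 1)*(v + 1)*(v^3 - 8*v^2 + 17*v - 10) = (v - 2)*(v - 1)*(v + 1)*(v^2 - 6*v + 5) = (v - 5)*(v - 2)*(v - 1)*(v + 1)*(v - 1)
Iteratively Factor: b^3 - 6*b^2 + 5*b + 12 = (b - 4)*(b^2 - 2*b - 3) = (b - 4)*(b - 3)*(b + 1)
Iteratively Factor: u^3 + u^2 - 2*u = (u)*(u^2 + u - 2) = u*(u + 2)*(u - 1)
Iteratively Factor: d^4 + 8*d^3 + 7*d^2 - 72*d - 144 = (d - 3)*(d^3 + 11*d^2 + 40*d + 48) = (d - 3)*(d + 3)*(d^2 + 8*d + 16) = (d - 3)*(d + 3)*(d + 4)*(d + 4)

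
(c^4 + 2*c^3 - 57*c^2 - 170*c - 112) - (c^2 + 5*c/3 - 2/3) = c^4 + 2*c^3 - 58*c^2 - 515*c/3 - 334/3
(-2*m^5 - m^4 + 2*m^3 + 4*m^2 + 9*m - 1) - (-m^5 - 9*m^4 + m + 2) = -m^5 + 8*m^4 + 2*m^3 + 4*m^2 + 8*m - 3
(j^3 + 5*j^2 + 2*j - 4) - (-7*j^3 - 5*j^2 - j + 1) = 8*j^3 + 10*j^2 + 3*j - 5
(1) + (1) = 2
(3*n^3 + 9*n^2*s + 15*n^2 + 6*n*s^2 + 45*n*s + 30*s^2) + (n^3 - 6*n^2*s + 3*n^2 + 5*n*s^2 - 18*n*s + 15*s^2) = 4*n^3 + 3*n^2*s + 18*n^2 + 11*n*s^2 + 27*n*s + 45*s^2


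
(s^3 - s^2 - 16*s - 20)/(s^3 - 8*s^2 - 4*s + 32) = (s^2 - 3*s - 10)/(s^2 - 10*s + 16)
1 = 1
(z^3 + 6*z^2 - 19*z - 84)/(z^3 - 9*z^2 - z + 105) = (z^2 + 3*z - 28)/(z^2 - 12*z + 35)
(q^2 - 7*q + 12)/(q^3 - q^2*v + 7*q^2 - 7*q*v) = (q^2 - 7*q + 12)/(q*(q^2 - q*v + 7*q - 7*v))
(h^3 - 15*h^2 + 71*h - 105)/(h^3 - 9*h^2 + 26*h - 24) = (h^2 - 12*h + 35)/(h^2 - 6*h + 8)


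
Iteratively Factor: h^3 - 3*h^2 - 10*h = (h - 5)*(h^2 + 2*h) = (h - 5)*(h + 2)*(h)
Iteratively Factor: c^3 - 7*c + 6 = (c - 2)*(c^2 + 2*c - 3) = (c - 2)*(c + 3)*(c - 1)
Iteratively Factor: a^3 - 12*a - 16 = (a - 4)*(a^2 + 4*a + 4) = (a - 4)*(a + 2)*(a + 2)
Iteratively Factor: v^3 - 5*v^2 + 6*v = (v - 3)*(v^2 - 2*v) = v*(v - 3)*(v - 2)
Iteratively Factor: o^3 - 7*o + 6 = (o + 3)*(o^2 - 3*o + 2) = (o - 1)*(o + 3)*(o - 2)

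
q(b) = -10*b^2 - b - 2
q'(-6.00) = 119.00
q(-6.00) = -356.00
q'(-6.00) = 119.00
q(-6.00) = -356.00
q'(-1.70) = 33.00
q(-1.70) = -29.20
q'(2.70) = -55.00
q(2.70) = -77.60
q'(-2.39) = 46.80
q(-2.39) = -56.73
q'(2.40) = -49.00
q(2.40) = -62.00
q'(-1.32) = 25.40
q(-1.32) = -18.10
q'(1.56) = -32.20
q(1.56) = -27.90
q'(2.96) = -60.20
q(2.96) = -92.58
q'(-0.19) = 2.80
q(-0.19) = -2.17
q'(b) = -20*b - 1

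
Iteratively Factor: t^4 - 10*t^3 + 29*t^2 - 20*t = (t)*(t^3 - 10*t^2 + 29*t - 20) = t*(t - 4)*(t^2 - 6*t + 5) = t*(t - 5)*(t - 4)*(t - 1)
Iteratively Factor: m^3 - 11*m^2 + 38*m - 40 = (m - 2)*(m^2 - 9*m + 20) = (m - 5)*(m - 2)*(m - 4)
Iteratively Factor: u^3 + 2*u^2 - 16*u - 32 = (u + 4)*(u^2 - 2*u - 8) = (u + 2)*(u + 4)*(u - 4)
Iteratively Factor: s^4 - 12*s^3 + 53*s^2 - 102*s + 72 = (s - 3)*(s^3 - 9*s^2 + 26*s - 24) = (s - 3)^2*(s^2 - 6*s + 8) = (s - 3)^2*(s - 2)*(s - 4)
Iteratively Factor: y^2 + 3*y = (y)*(y + 3)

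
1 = 1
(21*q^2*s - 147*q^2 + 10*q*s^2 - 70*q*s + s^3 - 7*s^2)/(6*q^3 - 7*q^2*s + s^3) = (7*q*s - 49*q + s^2 - 7*s)/(2*q^2 - 3*q*s + s^2)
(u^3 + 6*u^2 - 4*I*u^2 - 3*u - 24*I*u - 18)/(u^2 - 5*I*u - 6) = (u^2 + u*(6 - I) - 6*I)/(u - 2*I)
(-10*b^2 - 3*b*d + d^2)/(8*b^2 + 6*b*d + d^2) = (-5*b + d)/(4*b + d)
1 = 1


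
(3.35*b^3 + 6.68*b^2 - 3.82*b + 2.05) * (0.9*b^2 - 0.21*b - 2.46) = 3.015*b^5 + 5.3085*b^4 - 13.0818*b^3 - 13.7856*b^2 + 8.9667*b - 5.043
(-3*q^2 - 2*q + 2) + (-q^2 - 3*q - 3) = -4*q^2 - 5*q - 1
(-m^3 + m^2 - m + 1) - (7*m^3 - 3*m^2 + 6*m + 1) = -8*m^3 + 4*m^2 - 7*m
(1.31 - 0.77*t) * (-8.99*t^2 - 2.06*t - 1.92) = 6.9223*t^3 - 10.1907*t^2 - 1.2202*t - 2.5152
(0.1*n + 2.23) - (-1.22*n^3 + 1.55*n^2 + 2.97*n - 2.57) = 1.22*n^3 - 1.55*n^2 - 2.87*n + 4.8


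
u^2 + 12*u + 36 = (u + 6)^2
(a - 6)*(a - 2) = a^2 - 8*a + 12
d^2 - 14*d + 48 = (d - 8)*(d - 6)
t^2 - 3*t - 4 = (t - 4)*(t + 1)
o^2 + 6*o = o*(o + 6)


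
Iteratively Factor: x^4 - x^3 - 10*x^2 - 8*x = (x + 2)*(x^3 - 3*x^2 - 4*x) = (x + 1)*(x + 2)*(x^2 - 4*x) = x*(x + 1)*(x + 2)*(x - 4)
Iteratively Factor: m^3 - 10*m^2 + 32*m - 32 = (m - 4)*(m^2 - 6*m + 8) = (m - 4)*(m - 2)*(m - 4)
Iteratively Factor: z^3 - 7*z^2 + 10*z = (z)*(z^2 - 7*z + 10) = z*(z - 5)*(z - 2)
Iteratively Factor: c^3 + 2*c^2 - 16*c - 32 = (c + 2)*(c^2 - 16) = (c - 4)*(c + 2)*(c + 4)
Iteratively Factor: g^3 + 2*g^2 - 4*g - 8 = (g + 2)*(g^2 - 4) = (g + 2)^2*(g - 2)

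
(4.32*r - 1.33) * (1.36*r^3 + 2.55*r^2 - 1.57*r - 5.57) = 5.8752*r^4 + 9.2072*r^3 - 10.1739*r^2 - 21.9743*r + 7.4081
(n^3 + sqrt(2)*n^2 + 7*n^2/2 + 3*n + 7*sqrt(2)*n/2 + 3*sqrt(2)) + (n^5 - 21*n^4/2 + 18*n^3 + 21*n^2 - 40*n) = n^5 - 21*n^4/2 + 19*n^3 + sqrt(2)*n^2 + 49*n^2/2 - 37*n + 7*sqrt(2)*n/2 + 3*sqrt(2)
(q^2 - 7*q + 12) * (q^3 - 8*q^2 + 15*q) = q^5 - 15*q^4 + 83*q^3 - 201*q^2 + 180*q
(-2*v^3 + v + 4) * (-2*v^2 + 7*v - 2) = 4*v^5 - 14*v^4 + 2*v^3 - v^2 + 26*v - 8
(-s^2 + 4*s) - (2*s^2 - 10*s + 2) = -3*s^2 + 14*s - 2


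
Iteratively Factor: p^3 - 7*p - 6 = (p + 1)*(p^2 - p - 6) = (p - 3)*(p + 1)*(p + 2)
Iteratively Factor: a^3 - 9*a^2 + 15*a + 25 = (a - 5)*(a^2 - 4*a - 5) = (a - 5)*(a + 1)*(a - 5)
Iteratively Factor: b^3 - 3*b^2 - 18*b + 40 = (b + 4)*(b^2 - 7*b + 10) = (b - 5)*(b + 4)*(b - 2)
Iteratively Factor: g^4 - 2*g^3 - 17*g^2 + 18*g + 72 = (g + 2)*(g^3 - 4*g^2 - 9*g + 36) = (g + 2)*(g + 3)*(g^2 - 7*g + 12) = (g - 3)*(g + 2)*(g + 3)*(g - 4)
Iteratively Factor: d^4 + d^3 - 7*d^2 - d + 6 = (d - 2)*(d^3 + 3*d^2 - d - 3) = (d - 2)*(d + 1)*(d^2 + 2*d - 3) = (d - 2)*(d - 1)*(d + 1)*(d + 3)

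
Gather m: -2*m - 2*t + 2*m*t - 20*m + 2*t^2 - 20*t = m*(2*t - 22) + 2*t^2 - 22*t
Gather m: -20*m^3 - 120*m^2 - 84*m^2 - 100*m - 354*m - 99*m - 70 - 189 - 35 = -20*m^3 - 204*m^2 - 553*m - 294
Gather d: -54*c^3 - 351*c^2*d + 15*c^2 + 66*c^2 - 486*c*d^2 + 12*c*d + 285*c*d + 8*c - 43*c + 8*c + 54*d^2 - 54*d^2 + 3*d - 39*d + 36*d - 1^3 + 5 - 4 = -54*c^3 + 81*c^2 - 486*c*d^2 - 27*c + d*(-351*c^2 + 297*c)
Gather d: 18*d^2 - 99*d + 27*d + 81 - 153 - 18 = 18*d^2 - 72*d - 90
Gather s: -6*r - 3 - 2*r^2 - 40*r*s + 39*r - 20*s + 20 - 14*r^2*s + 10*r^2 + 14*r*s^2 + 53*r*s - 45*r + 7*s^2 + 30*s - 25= 8*r^2 - 12*r + s^2*(14*r + 7) + s*(-14*r^2 + 13*r + 10) - 8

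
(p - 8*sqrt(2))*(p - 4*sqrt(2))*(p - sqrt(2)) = p^3 - 13*sqrt(2)*p^2 + 88*p - 64*sqrt(2)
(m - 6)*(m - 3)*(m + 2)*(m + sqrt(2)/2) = m^4 - 7*m^3 + sqrt(2)*m^3/2 - 7*sqrt(2)*m^2/2 + 36*m + 18*sqrt(2)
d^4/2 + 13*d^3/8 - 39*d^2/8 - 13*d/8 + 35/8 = (d/2 + 1/2)*(d - 7/4)*(d - 1)*(d + 5)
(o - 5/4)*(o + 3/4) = o^2 - o/2 - 15/16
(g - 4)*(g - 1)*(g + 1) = g^3 - 4*g^2 - g + 4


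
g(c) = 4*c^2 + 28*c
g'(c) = 8*c + 28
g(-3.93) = -48.26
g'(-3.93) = -3.44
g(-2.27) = -42.95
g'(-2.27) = 9.84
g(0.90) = 28.44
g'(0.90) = 35.20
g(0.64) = 19.56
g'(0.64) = 33.12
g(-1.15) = -26.91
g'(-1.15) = 18.80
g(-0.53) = -13.72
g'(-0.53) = 23.76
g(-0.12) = -3.30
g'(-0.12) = 27.04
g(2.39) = 89.77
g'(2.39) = 47.12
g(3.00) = 120.00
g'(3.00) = 52.00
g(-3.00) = -48.00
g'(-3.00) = 4.00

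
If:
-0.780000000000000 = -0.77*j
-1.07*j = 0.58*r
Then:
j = 1.01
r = -1.87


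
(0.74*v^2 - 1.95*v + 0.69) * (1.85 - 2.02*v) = -1.4948*v^3 + 5.308*v^2 - 5.0013*v + 1.2765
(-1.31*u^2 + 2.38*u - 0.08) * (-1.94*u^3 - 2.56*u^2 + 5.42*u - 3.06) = 2.5414*u^5 - 1.2636*u^4 - 13.0378*u^3 + 17.113*u^2 - 7.7164*u + 0.2448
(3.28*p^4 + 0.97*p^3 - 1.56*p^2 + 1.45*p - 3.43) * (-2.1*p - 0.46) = -6.888*p^5 - 3.5458*p^4 + 2.8298*p^3 - 2.3274*p^2 + 6.536*p + 1.5778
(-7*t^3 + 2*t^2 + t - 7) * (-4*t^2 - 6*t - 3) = 28*t^5 + 34*t^4 + 5*t^3 + 16*t^2 + 39*t + 21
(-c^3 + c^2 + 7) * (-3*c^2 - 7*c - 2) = 3*c^5 + 4*c^4 - 5*c^3 - 23*c^2 - 49*c - 14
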